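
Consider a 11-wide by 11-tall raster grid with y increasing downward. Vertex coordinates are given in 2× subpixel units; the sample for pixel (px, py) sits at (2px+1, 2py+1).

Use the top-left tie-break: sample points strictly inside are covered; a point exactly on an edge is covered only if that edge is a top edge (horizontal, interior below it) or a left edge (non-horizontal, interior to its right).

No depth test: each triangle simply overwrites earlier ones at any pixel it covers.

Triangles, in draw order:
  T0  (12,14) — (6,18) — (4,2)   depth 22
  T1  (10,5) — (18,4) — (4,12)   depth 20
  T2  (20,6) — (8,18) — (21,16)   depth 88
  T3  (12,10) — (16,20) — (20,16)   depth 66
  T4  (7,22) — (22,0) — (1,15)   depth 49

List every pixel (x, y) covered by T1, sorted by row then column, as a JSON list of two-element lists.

T0:
  2·area = 104
  edge (12, 14)→(6, 18): d=(-6,4) right/bottom  bias=-1
  edge (6, 18)→(4, 2): d=(-2,-16) top-left  bias=+0
  edge (4, 2)→(12, 14): d=(8,12) right/bottom  bias=-1
    (2,2)@(5, 5): e=[82,10,12] → █
    (3,2)@(7, 5): e=[74,42,-12] → ·
    (2,3)@(5, 7): e=[70,6,28] → █
    (3,3)@(7, 7): e=[62,38,4] → █
    (4,3)@(9, 7): e=[54,70,-20] → ·
    (2,4)@(5, 9): e=[58,2,44] → █
    (4,4)@(9, 9): e=[42,66,-4] → ·
    (2,5)@(5, 11): e=[46,-2,60] → ·
    (3,5)@(7, 11): e=[38,30,36] → █
    (4,5)@(9, 11): e=[30,62,12] → █
    (5,5)@(11, 11): e=[22,94,-12] → ·
    (3,6)@(7, 13): e=[26,26,52] → █
  covered (13 px):
    · · · · · · · · · · ·
    · · · · · · · · · · ·
    · · █ · · · · · · · ·
    · · █ █ · · · · · · ·
    · · █ █ · · · · · · ·
    · · · █ █ · · · · · ·
    · · · █ █ █ · · · · ·
    · · · █ █ · · · · · ·
    · · · █ · · · · · · ·
    · · · · · · · · · · ·
    · · · · · · · · · · ·
T1:
  2·area = 50
  edge (10, 5)→(18, 4): d=(8,-1) top-left  bias=+0
  edge (18, 4)→(4, 12): d=(-14,8) right/bottom  bias=-1
  edge (4, 12)→(10, 5): d=(6,-7) top-left  bias=+0
    (5,2)@(11, 5): e=[1,42,7] → █
    (6,2)@(13, 5): e=[3,26,21] → █
    (7,2)@(15, 5): e=[5,10,35] → █
    (8,2)@(17, 5): e=[7,-6,49] → ·
    (4,3)@(9, 7): e=[15,30,5] → █
    (6,3)@(13, 7): e=[19,-2,33] → ·
    (7,3)@(15, 7): e=[21,-18,47] → ·
    (3,4)@(7, 9): e=[29,18,3] → █
    (5,4)@(11, 9): e=[33,-14,31] → ·
    (2,5)@(5, 11): e=[43,6,1] → █
    (3,5)@(7, 11): e=[45,-10,15] → ·
    (4,5)@(9, 11): e=[47,-26,29] → ·
  covered (8 px):
    · · · · · · · · · · ·
    · · · · · · · · · · ·
    · · · · · █ █ █ · · ·
    · · · · █ █ · · · · ·
    · · · █ █ · · · · · ·
    · · █ · · · · · · · ·
    · · · · · · · · · · ·
    · · · · · · · · · · ·
    · · · · · · · · · · ·
    · · · · · · · · · · ·
    · · · · · · · · · · ·
T2:
  2·area = 132  (B↔C swapped to make it positive)
  edge (20, 6)→(21, 16): d=(1,10) right/bottom  bias=-1
  edge (21, 16)→(8, 18): d=(-13,2) right/bottom  bias=-1
  edge (8, 18)→(20, 6): d=(12,-12) top-left  bias=+0
    (10,2)@(21, 5): e=[-11,143,0] → ·  [on edge]
    (9,3)@(19, 7): e=[11,121,0] → █  [on edge]
    (10,3)@(21, 7): e=[-9,117,24] → ·
    (8,4)@(17, 9): e=[33,99,0] → █  [on edge]
    (10,4)@(21, 9): e=[-7,91,48] → ·
    (7,5)@(15, 11): e=[55,77,0] → █  [on edge]
    (10,5)@(21, 11): e=[-5,65,72] → ·
    (6,6)@(13, 13): e=[77,55,0] → █  [on edge]
    (10,6)@(21, 13): e=[-3,39,96] → ·
    (5,7)@(11, 15): e=[99,33,0] → █  [on edge]
    (10,7)@(21, 15): e=[-1,13,120] → ·
    (4,8)@(9, 17): e=[121,11,0] → █  [on edge]
    (3,9)@(7, 19): e=[143,-11,0] → ·  [on edge]
    (2,10)@(5, 21): e=[165,-33,0] → ·  [on edge]
  covered (18 px):
    · · · · · · · · · · ·
    · · · · · · · · · · ·
    · · · · · · · · · · ·
    · · · · · · · · · █ ·
    · · · · · · · · █ █ ·
    · · · · · · · █ █ █ ·
    · · · · · · █ █ █ █ ·
    · · · · · █ █ █ █ █ ·
    · · · · █ █ █ · · · ·
    · · · · · · · · · · ·
    · · · · · · · · · · ·
T3:
  2·area = 56  (B↔C swapped to make it positive)
  edge (12, 10)→(20, 16): d=(8,6) right/bottom  bias=-1
  edge (20, 16)→(16, 20): d=(-4,4) right/bottom  bias=-1
  edge (16, 20)→(12, 10): d=(-4,-10) top-left  bias=+0
    (6,5)@(13, 11): e=[2,48,6] → █
    (7,5)@(15, 11): e=[-10,40,26] → ·
    (6,6)@(13, 13): e=[18,40,-2] → ·
    (7,6)@(15, 13): e=[6,32,18] → █
    (8,6)@(17, 13): e=[-6,24,38] → ·
    (7,7)@(15, 15): e=[22,24,10] → █
    (8,7)@(17, 15): e=[10,16,30] → █
    (9,7)@(19, 15): e=[-2,8,50] → ·
    (10,7)@(21, 15): e=[-14,0,70] → ·  [on edge]
    (7,8)@(15, 17): e=[38,16,2] → █
    (9,8)@(19, 17): e=[14,0,42] → ·  [on edge]
    (7,9)@(15, 19): e=[54,8,-6] → ·
    (8,9)@(17, 19): e=[42,0,14] → ·  [on edge]
    (7,10)@(15, 21): e=[70,0,-14] → ·  [on edge]
  covered (6 px):
    · · · · · · · · · · ·
    · · · · · · · · · · ·
    · · · · · · · · · · ·
    · · · · · · · · · · ·
    · · · · · · · · · · ·
    · · · · · · █ · · · ·
    · · · · · · · █ · · ·
    · · · · · · · █ █ · ·
    · · · · · · · █ █ · ·
    · · · · · · · · · · ·
    · · · · · · · · · · ·
T4:
  2·area = 237  (B↔C swapped to make it positive)
  edge (7, 22)→(1, 15): d=(-6,-7) top-left  bias=+0
  edge (1, 15)→(22, 0): d=(21,-15) top-left  bias=+0
  edge (22, 0)→(7, 22): d=(-15,22) right/bottom  bias=-1
    (10,0)@(21, 1): e=[224,6,7] → █
    (9,1)@(19, 3): e=[198,18,21] → █
    (10,1)@(21, 3): e=[212,48,-23] → ·
    (7,2)@(15, 5): e=[158,0,79] → █  [on edge]
    (8,2)@(17, 5): e=[172,30,35] → █
    (9,2)@(19, 5): e=[186,60,-9] → ·
    (6,3)@(13, 7): e=[132,12,93] → █
    (9,3)@(19, 7): e=[174,102,-39] → ·
    (5,4)@(11, 9): e=[106,24,107] → █
    (8,4)@(17, 9): e=[148,114,-25] → ·
    (3,5)@(7, 11): e=[66,6,165] → █
    (4,5)@(9, 11): e=[80,36,121] → █
    (0,7)@(1, 15): e=[0,0,237] → █  [on edge]
  covered (33 px):
    · · · · · · · · · · █
    · · · · · · · · · █ ·
    · · · · · · · █ █ · ·
    · · · · · · █ █ █ · ·
    · · · · · █ █ █ · · ·
    · · · █ █ █ █ · · · ·
    · · █ █ █ █ █ · · · ·
    █ █ █ █ █ █ · · · · ·
    · █ █ █ █ · · · · · ·
    · · █ █ █ · · · · · ·
    · · · █ · · · · · · ·

Answer: [[5,2],[6,2],[7,2],[4,3],[5,3],[3,4],[4,4],[2,5]]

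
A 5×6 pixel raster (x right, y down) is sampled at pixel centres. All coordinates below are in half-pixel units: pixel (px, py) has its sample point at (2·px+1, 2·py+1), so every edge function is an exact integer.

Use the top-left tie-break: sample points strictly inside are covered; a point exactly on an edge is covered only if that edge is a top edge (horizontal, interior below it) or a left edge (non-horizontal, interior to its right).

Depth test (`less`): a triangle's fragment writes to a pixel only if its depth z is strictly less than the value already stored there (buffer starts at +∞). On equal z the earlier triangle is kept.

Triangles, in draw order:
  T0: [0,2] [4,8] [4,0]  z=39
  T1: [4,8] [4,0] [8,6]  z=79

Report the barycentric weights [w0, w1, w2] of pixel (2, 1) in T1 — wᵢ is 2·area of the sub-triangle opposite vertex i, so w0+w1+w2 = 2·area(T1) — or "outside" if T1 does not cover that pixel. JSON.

T0:
  2·area = 32  (B↔C swapped to make it positive)
  edge (0, 2)→(4, 0): d=(4,-2) top-left  bias=+0
  edge (4, 0)→(4, 8): d=(0,8) right/bottom  bias=-1
  edge (4, 8)→(0, 2): d=(-4,-6) top-left  bias=+0
    (1,0)@(3, 1): e=[2,8,22] → X
    (2,0)@(5, 1): e=[6,-8,34] → .
    (0,1)@(1, 3): e=[6,24,2] → X
    (2,1)@(5, 3): e=[14,-8,26] → .
    (0,2)@(1, 5): e=[14,24,-6] → .
    (1,2)@(3, 5): e=[18,8,6] → X
    (2,2)@(5, 5): e=[22,-8,18] → .
    (1,3)@(3, 7): e=[26,8,-2] → .
  covered (4 px):
    . X . . .
    X X . . .
    . X . . .
    . . . . .
    . . . . .
    . . . . .
T1:
  2·area = 32
  edge (4, 8)→(4, 0): d=(0,-8) top-left  bias=+0
  edge (4, 0)→(8, 6): d=(4,6) right/bottom  bias=-1
  edge (8, 6)→(4, 8): d=(-4,2) right/bottom  bias=-1
    (2,1)@(5, 3): e=[8,6,18] → X
    (3,1)@(7, 3): e=[24,-6,14] → .
    (2,2)@(5, 5): e=[8,14,10] → X
    (3,2)@(7, 5): e=[24,2,6] → X
    (4,2)@(9, 5): e=[40,-10,2] → .
    (2,3)@(5, 7): e=[8,22,2] → X
    (3,3)@(7, 7): e=[24,10,-2] → .
    (2,4)@(5, 9): e=[8,30,-6] → .
  covered (4 px):
    . . . . .
    . . X . .
    . . X X .
    . . X . .
    . . . . .
    . . . . .

Answer: [6,18,8]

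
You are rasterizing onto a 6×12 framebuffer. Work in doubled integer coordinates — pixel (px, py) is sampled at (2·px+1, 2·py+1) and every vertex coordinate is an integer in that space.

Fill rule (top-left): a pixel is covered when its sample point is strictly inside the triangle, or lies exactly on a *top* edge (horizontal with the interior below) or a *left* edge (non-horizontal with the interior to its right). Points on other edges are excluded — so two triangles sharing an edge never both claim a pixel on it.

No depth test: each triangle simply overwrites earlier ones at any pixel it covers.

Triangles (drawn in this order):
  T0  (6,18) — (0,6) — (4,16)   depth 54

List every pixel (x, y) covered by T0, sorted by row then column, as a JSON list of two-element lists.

T0:
  2·area = 12  (B↔C swapped to make it positive)
  edge (6, 18)→(4, 16): d=(-2,-2) top-left  bias=+0
  edge (4, 16)→(0, 6): d=(-4,-10) top-left  bias=+0
  edge (0, 6)→(6, 18): d=(6,12) right/bottom  bias=-1
    (0,6)@(1, 13): e=[0,-18,30] → .  [on edge]
    (1,6)@(3, 13): e=[4,2,6] → X
    (2,6)@(5, 13): e=[8,22,-18] → .
    (1,7)@(3, 15): e=[0,-6,18] → .  [on edge]
    (2,8)@(5, 17): e=[0,6,6] → X  [on edge]
    (3,8)@(7, 17): e=[4,26,-18] → .
    (2,9)@(5, 19): e=[-4,-2,18] → .
    (3,9)@(7, 19): e=[0,18,-6] → .  [on edge]
    (4,10)@(9, 21): e=[0,30,-18] → .  [on edge]
    (5,11)@(11, 23): e=[0,42,-30] → .  [on edge]
  covered (2 px):
    . . . . . .
    . . . . . .
    . . . . . .
    . . . . . .
    . . . . . .
    . . . . . .
    . X . . . .
    . . . . . .
    . . X . . .
    . . . . . .
    . . . . . .
    . . . . . .

Final: [[1,6],[2,8]]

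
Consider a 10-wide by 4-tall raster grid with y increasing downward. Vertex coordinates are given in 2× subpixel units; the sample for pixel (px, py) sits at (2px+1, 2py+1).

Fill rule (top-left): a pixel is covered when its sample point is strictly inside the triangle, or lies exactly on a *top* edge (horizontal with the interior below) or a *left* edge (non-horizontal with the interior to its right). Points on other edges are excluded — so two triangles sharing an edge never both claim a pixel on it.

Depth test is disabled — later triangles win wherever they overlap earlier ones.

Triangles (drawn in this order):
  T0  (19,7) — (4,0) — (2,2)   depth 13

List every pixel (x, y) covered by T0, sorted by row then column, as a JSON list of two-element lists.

T0:
  2·area = 44  (B↔C swapped to make it positive)
  edge (19, 7)→(2, 2): d=(-17,-5) top-left  bias=+0
  edge (2, 2)→(4, 0): d=(2,-2) top-left  bias=+0
  edge (4, 0)→(19, 7): d=(15,7) right/bottom  bias=-1
    (1,0)@(3, 1): e=[22,0,22] → █  [on edge]
    (2,0)@(5, 1): e=[32,4,8] → █
    (3,0)@(7, 1): e=[42,8,-6] → ·
    (0,1)@(1, 3): e=[-22,0,66] → ·  [on edge]
    (1,1)@(3, 3): e=[-12,4,52] → ·
    (2,1)@(5, 3): e=[-2,8,38] → ·
    (3,1)@(7, 3): e=[8,12,24] → █
    (4,1)@(9, 3): e=[18,16,10] → █
    (5,1)@(11, 3): e=[28,20,-4] → ·
    (3,2)@(7, 5): e=[-26,16,54] → ·
    (4,2)@(9, 5): e=[-16,20,40] → ·
    (6,2)@(13, 5): e=[4,28,12] → █
    (9,3)@(19, 7): e=[0,44,0] → ·  [on edge]
  covered (5 px):
    · █ █ · · · · · · ·
    · · · █ █ · · · · ·
    · · · · · · █ · · ·
    · · · · · · · · · ·

Answer: [[1,0],[2,0],[3,1],[4,1],[6,2]]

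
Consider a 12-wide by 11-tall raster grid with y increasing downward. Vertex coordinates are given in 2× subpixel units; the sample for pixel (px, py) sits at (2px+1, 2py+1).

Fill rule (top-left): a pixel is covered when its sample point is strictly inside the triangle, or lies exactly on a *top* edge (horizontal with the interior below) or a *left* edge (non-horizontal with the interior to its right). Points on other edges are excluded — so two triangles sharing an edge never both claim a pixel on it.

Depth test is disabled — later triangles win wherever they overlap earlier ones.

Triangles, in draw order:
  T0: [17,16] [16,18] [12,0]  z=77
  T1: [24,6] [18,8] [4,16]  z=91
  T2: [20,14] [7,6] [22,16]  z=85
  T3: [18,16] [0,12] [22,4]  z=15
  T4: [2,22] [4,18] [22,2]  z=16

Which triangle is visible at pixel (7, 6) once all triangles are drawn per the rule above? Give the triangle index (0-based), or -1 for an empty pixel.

T0:
  2·area = 26
  edge (17, 16)→(16, 18): d=(-1,2) right/bottom  bias=-1
  edge (16, 18)→(12, 0): d=(-4,-18) top-left  bias=+0
  edge (12, 0)→(17, 16): d=(5,16) right/bottom  bias=-1
    (7,5)@(15, 11): e=[9,10,7] → █
    (8,5)@(17, 11): e=[5,46,-25] → ·
    (7,6)@(15, 13): e=[7,2,17] → █
    (8,6)@(17, 13): e=[3,38,-15] → ·
    (7,7)@(15, 15): e=[5,-6,27] → ·
  covered (2 px):
    · · · · · · · · · · · ·
    · · · · · · · · · · · ·
    · · · · · · · · · · · ·
    · · · · · · · · · · · ·
    · · · · · · · · · · · ·
    · · · · · · · █ · · · ·
    · · · · · · · █ · · · ·
    · · · · · · · · · · · ·
    · · · · · · · · · · · ·
    · · · · · · · · · · · ·
    · · · · · · · · · · · ·
T1:
  2·area = 20  (B↔C swapped to make it positive)
  edge (24, 6)→(4, 16): d=(-20,10) right/bottom  bias=-1
  edge (4, 16)→(18, 8): d=(14,-8) top-left  bias=+0
  edge (18, 8)→(24, 6): d=(6,-2) top-left  bias=+0
    (10,3)@(21, 7): e=[10,10,0] → █  [on edge]
    (11,3)@(23, 7): e=[-10,26,4] → ·
    (7,4)@(15, 9): e=[30,-10,0] → ·  [on edge]
    (8,4)@(17, 9): e=[10,6,4] → █
    (9,4)@(19, 9): e=[-10,22,8] → ·
    (10,4)@(21, 9): e=[-30,38,12] → ·
    (4,5)@(9, 11): e=[50,-30,0] → ·  [on edge]
    (6,5)@(13, 11): e=[10,2,8] → █
    (7,5)@(15, 11): e=[-10,18,12] → ·
    (8,5)@(17, 11): e=[-30,34,16] → ·
    (1,6)@(3, 13): e=[70,-50,0] → ·  [on edge]
    (6,6)@(13, 13): e=[-30,30,20] → ·
  covered (3 px):
    · · · · · · · · · · · ·
    · · · · · · · · · · · ·
    · · · · · · · · · · · ·
    · · · · · · · · · · █ ·
    · · · · · · · · █ · · ·
    · · · · · · █ · · · · ·
    · · · · · · · · · · · ·
    · · · · · · · · · · · ·
    · · · · · · · · · · · ·
    · · · · · · · · · · · ·
    · · · · · · · · · · · ·
T2:
  2·area = 10  (B↔C swapped to make it positive)
  edge (20, 14)→(22, 16): d=(2,2) right/bottom  bias=-1
  edge (22, 16)→(7, 6): d=(-15,-10) top-left  bias=+0
  edge (7, 6)→(20, 14): d=(13,8) right/bottom  bias=-1
    (3,0)@(7, 1): e=[0,75,-65] → ·  [on edge]
    (4,1)@(9, 3): e=[0,65,-55] → ·  [on edge]
    (5,2)@(11, 5): e=[0,55,-45] → ·  [on edge]
    (6,3)@(13, 7): e=[0,45,-35] → ·  [on edge]
    (7,4)@(15, 9): e=[0,35,-25] → ·  [on edge]
    (7,5)@(15, 11): e=[4,5,1] → █
    (8,5)@(17, 11): e=[0,25,-15] → ·  [on edge]
    (7,6)@(15, 13): e=[8,-25,27] → ·
    (9,6)@(19, 13): e=[0,15,-5] → ·  [on edge]
    (10,7)@(21, 15): e=[0,5,5] → ·  [on edge]
    (11,8)@(23, 17): e=[0,-5,15] → ·  [on edge]
  covered (1 px):
    · · · · · · · · · · · ·
    · · · · · · · · · · · ·
    · · · · · · · · · · · ·
    · · · · · · · · · · · ·
    · · · · · · · · · · · ·
    · · · · · · · █ · · · ·
    · · · · · · · · · · · ·
    · · · · · · · · · · · ·
    · · · · · · · · · · · ·
    · · · · · · · · · · · ·
    · · · · · · · · · · · ·
T3:
  2·area = 232
  edge (18, 16)→(0, 12): d=(-18,-4) top-left  bias=+0
  edge (0, 12)→(22, 4): d=(22,-8) top-left  bias=+0
  edge (22, 4)→(18, 16): d=(-4,12) right/bottom  bias=-1
    (11,0)@(23, 1): e=[290,-58,0] → ·  [on edge]
    (10,2)@(21, 5): e=[210,14,8] → █
    (11,2)@(23, 5): e=[218,30,-16] → ·
    (7,3)@(15, 7): e=[150,10,72] → █
    (8,3)@(17, 7): e=[158,26,48] → █
    (9,3)@(19, 7): e=[166,42,24] → █
    (10,3)@(21, 7): e=[174,58,0] → ·  [on edge]
    (4,4)@(9, 9): e=[90,6,136] → █
    (5,4)@(11, 9): e=[98,22,112] → █
    (6,4)@(13, 9): e=[106,38,88] → █
    (10,4)@(21, 9): e=[138,102,-8] → ·
    (1,5)@(3, 11): e=[30,2,200] → █
    (9,6)@(19, 13): e=[58,174,0] → ·  [on edge]
    (8,9)@(17, 19): e=[-58,290,0] → ·  [on edge]
  covered (28 px):
    · · · · · · · · · · · ·
    · · · · · · · · · · · ·
    · · · · · · · · · · █ ·
    · · · · · · · █ █ █ · ·
    · · · · █ █ █ █ █ █ · ·
    · █ █ █ █ █ █ █ █ █ · ·
    · · █ █ █ █ █ █ █ · · ·
    · · · · · · · █ █ · · ·
    · · · · · · · · · · · ·
    · · · · · · · · · · · ·
    · · · · · · · · · · · ·
T4:
  2·area = 40
  edge (2, 22)→(4, 18): d=(2,-4) top-left  bias=+0
  edge (4, 18)→(22, 2): d=(18,-16) top-left  bias=+0
  edge (22, 2)→(2, 22): d=(-20,20) right/bottom  bias=-1
    (11,0)@(23, 1): e=[42,-2,0] → ·  [on edge]
    (10,1)@(21, 3): e=[38,2,0] → ·  [on edge]
    (9,2)@(19, 5): e=[34,6,0] → ·  [on edge]
    (8,3)@(17, 7): e=[30,10,0] → ·  [on edge]
    (7,4)@(15, 9): e=[26,14,0] → ·  [on edge]
    (6,5)@(13, 11): e=[22,18,0] → ·  [on edge]
    (5,6)@(11, 13): e=[18,22,0] → ·  [on edge]
    (4,7)@(9, 15): e=[14,26,0] → ·  [on edge]
    (3,8)@(7, 17): e=[10,30,0] → ·  [on edge]
    (2,9)@(5, 19): e=[6,34,0] → ·  [on edge]
    (1,10)@(3, 21): e=[2,38,0] → ·  [on edge]
  covered (0 px):
    · · · · · · · · · · · ·
    · · · · · · · · · · · ·
    · · · · · · · · · · · ·
    · · · · · · · · · · · ·
    · · · · · · · · · · · ·
    · · · · · · · · · · · ·
    · · · · · · · · · · · ·
    · · · · · · · · · · · ·
    · · · · · · · · · · · ·
    · · · · · · · · · · · ·
    · · · · · · · · · · · ·

Z-buffer (winner per pixel, '.' = empty):
  . . . . . . . . . . . .
  . . . . . . . . . . . .
  . . . . . . . . . . 3 .
  . . . . . . . 3 3 3 1 .
  . . . . 3 3 3 3 3 3 . .
  . 3 3 3 3 3 3 3 3 3 . .
  . . 3 3 3 3 3 3 3 . . .
  . . . . . . . 3 3 . . .
  . . . . . . . . . . . .
  . . . . . . . . . . . .
  . . . . . . . . . . . .

Final: 3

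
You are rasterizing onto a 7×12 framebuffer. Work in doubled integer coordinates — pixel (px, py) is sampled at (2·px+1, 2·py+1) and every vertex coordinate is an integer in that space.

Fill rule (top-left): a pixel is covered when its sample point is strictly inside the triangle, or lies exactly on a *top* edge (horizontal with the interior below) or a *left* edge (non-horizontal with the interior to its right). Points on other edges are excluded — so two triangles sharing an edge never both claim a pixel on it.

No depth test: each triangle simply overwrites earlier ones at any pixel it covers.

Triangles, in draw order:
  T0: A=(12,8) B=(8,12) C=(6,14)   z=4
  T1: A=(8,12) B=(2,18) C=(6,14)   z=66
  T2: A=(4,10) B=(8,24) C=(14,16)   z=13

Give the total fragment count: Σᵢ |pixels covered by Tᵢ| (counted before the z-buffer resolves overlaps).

T0:
  degenerate (2·area = 0) — covers nothing
T1:
  degenerate (2·area = 0) — covers nothing
T2:
  2·area = 116  (B↔C swapped to make it positive)
  edge (4, 10)→(14, 16): d=(10,6) right/bottom  bias=-1
  edge (14, 16)→(8, 24): d=(-6,8) right/bottom  bias=-1
  edge (8, 24)→(4, 10): d=(-4,-14) top-left  bias=+0
    (2,5)@(5, 11): e=[4,102,10] → #
    (3,5)@(7, 11): e=[-8,86,38] → ·
    (2,6)@(5, 13): e=[24,90,2] → #
    (3,6)@(7, 13): e=[12,74,30] → #
    (4,6)@(9, 13): e=[0,58,58] → ·  [on edge]
    (2,7)@(5, 15): e=[44,78,-6] → ·
    (3,7)@(7, 15): e=[32,62,22] → #
    (4,7)@(9, 15): e=[20,46,50] → #
    (5,7)@(11, 15): e=[8,30,78] → #
    (6,7)@(13, 15): e=[-4,14,106] → ·
    (3,8)@(7, 17): e=[52,50,14] → #
    (6,8)@(13, 17): e=[16,2,98] → #
  covered (14 px):
    · · · · · · ·
    · · · · · · ·
    · · · · · · ·
    · · · · · · ·
    · · · · · · ·
    · · # · · · ·
    · · # # · · ·
    · · · # # # ·
    · · · # # # #
    · · · # # # ·
    · · · · # · ·
    · · · · · · ·

Answer: 14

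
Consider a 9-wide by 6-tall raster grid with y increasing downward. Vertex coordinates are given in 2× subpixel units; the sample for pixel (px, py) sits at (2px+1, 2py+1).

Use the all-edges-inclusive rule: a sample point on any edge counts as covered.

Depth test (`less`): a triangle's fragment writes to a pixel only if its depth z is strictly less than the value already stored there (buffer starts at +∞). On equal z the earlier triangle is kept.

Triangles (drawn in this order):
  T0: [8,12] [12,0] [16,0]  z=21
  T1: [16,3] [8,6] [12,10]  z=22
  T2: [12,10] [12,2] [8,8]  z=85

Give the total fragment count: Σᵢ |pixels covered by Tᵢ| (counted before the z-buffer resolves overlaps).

T0:
  2·area = 48
  edge (8, 12)→(12, 0): d=(4,-12) inclusive
  edge (12, 0)→(16, 0): d=(4,0) inclusive
  edge (16, 0)→(8, 12): d=(-8,12) inclusive
    (6,0)@(13, 1): e=[16,4,28] → X
    (7,0)@(15, 1): e=[40,4,4] → X
    (8,0)@(17, 1): e=[64,4,-20] → .
    (5,1)@(11, 3): e=[0,12,36] → X  [on edge]
    (7,1)@(15, 3): e=[48,12,-12] → .
    (5,2)@(11, 5): e=[8,20,20] → X
    (6,2)@(13, 5): e=[32,20,-4] → .
    (5,3)@(11, 7): e=[16,28,4] → X
    (6,3)@(13, 7): e=[40,28,-20] → .
    (4,4)@(9, 9): e=[0,36,12] → X  [on edge]
    (5,4)@(11, 9): e=[24,36,-12] → .
    (4,5)@(9, 11): e=[8,44,-4] → .
  covered (7 px):
    . . . . . . X X .
    . . . . . X X . .
    . . . . . X . . .
    . . . . . X . . .
    . . . . X . . . .
    . . . . . . . . .
T1:
  2·area = 44  (B↔C swapped to make it positive)
  edge (16, 3)→(12, 10): d=(-4,7) inclusive
  edge (12, 10)→(8, 6): d=(-4,-4) inclusive
  edge (8, 6)→(16, 3): d=(8,-3) inclusive
    (1,0)@(3, 1): e=[99,0,-55] → .  [on edge]
    (2,1)@(5, 3): e=[77,0,-33] → .  [on edge]
    (3,2)@(7, 5): e=[55,0,-11] → .  [on edge]
    (5,2)@(11, 5): e=[27,16,1] → X
    (6,2)@(13, 5): e=[13,24,7] → X
    (7,2)@(15, 5): e=[-1,32,13] → .
    (4,3)@(9, 7): e=[33,0,11] → X  [on edge]
    (7,3)@(15, 7): e=[-9,24,29] → .
    (4,4)@(9, 9): e=[25,-8,27] → .
    (5,4)@(11, 9): e=[11,0,33] → X  [on edge]
    (6,4)@(13, 9): e=[-3,8,39] → .
    (5,5)@(11, 11): e=[3,-8,49] → .
    (6,5)@(13, 11): e=[-11,0,55] → .  [on edge]
  covered (6 px):
    . . . . . . . . .
    . . . . . . . . .
    . . . . . X X . .
    . . . . X X X . .
    . . . . . X . . .
    . . . . . . . . .
T2:
  2·area = 32  (B↔C swapped to make it positive)
  edge (12, 10)→(8, 8): d=(-4,-2) inclusive
  edge (8, 8)→(12, 2): d=(4,-6) inclusive
  edge (12, 2)→(12, 10): d=(0,8) inclusive
    (5,2)@(11, 5): e=[18,6,8] → X
    (6,2)@(13, 5): e=[22,18,-8] → .
    (4,3)@(9, 7): e=[6,2,24] → X
    (6,3)@(13, 7): e=[14,26,-8] → .
    (4,4)@(9, 9): e=[-2,10,24] → .
    (5,4)@(11, 9): e=[2,22,8] → X
    (6,4)@(13, 9): e=[6,34,-8] → .
    (5,5)@(11, 11): e=[-6,30,8] → .
  covered (4 px):
    . . . . . . . . .
    . . . . . . . . .
    . . . . . X . . .
    . . . . X X . . .
    . . . . . X . . .
    . . . . . . . . .

Answer: 17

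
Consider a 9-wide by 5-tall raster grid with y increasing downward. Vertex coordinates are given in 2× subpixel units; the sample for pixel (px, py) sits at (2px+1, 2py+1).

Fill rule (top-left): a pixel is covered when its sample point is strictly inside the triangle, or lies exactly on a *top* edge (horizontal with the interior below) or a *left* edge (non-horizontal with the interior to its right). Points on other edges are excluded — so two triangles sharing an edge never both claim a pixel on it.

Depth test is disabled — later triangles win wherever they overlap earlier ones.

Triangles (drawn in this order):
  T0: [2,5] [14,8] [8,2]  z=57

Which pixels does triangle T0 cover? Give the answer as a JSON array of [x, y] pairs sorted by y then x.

T0:
  2·area = 54  (B↔C swapped to make it positive)
  edge (2, 5)→(8, 2): d=(6,-3) top-left  bias=+0
  edge (8, 2)→(14, 8): d=(6,6) right/bottom  bias=-1
  edge (14, 8)→(2, 5): d=(-12,-3) top-left  bias=+0
    (3,0)@(7, 1): e=[-9,0,63] → .  [on edge]
    (3,1)@(7, 3): e=[3,12,39] → X
    (4,1)@(9, 3): e=[9,0,45] → .  [on edge]
    (1,2)@(3, 5): e=[3,48,3] → X
    (2,2)@(5, 5): e=[9,36,9] → X
    (4,2)@(9, 5): e=[21,12,21] → X
    (5,2)@(11, 5): e=[27,0,27] → .  [on edge]
    (1,3)@(3, 7): e=[15,60,-21] → .
    (2,3)@(5, 7): e=[21,48,-15] → .
    (3,3)@(7, 7): e=[27,36,-9] → .
    (4,3)@(9, 7): e=[33,24,-3] → .
    (5,3)@(11, 7): e=[39,12,3] → X
    (6,3)@(13, 7): e=[45,0,9] → .  [on edge]
    (7,4)@(15, 9): e=[63,0,-9] → .  [on edge]
  covered (6 px):
    . . . . . . . . .
    . . . X . . . . .
    . X X X X . . . .
    . . . . . X . . .
    . . . . . . . . .

Result: [[3,1],[1,2],[2,2],[3,2],[4,2],[5,3]]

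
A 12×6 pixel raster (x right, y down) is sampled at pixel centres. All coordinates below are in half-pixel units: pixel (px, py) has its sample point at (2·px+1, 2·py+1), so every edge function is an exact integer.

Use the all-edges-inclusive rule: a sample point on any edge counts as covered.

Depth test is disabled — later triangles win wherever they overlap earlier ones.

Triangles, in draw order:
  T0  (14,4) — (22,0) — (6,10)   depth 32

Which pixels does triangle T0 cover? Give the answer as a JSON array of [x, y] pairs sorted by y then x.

T0:
  2·area = 16
  edge (14, 4)→(22, 0): d=(8,-4) inclusive
  edge (22, 0)→(6, 10): d=(-16,10) inclusive
  edge (6, 10)→(14, 4): d=(8,-6) inclusive
    (8,1)@(17, 3): e=[4,2,10] → X
    (9,1)@(19, 3): e=[12,-18,22] → .
    (6,2)@(13, 5): e=[4,10,2] → X
    (7,2)@(15, 5): e=[12,-10,14] → .
    (8,2)@(17, 5): e=[20,-30,26] → .
    (6,3)@(13, 7): e=[20,-22,18] → .
  covered (2 px):
    . . . . . . . . . . . .
    . . . . . . . . X . . .
    . . . . . . X . . . . .
    . . . . . . . . . . . .
    . . . . . . . . . . . .
    . . . . . . . . . . . .

Final: [[8,1],[6,2]]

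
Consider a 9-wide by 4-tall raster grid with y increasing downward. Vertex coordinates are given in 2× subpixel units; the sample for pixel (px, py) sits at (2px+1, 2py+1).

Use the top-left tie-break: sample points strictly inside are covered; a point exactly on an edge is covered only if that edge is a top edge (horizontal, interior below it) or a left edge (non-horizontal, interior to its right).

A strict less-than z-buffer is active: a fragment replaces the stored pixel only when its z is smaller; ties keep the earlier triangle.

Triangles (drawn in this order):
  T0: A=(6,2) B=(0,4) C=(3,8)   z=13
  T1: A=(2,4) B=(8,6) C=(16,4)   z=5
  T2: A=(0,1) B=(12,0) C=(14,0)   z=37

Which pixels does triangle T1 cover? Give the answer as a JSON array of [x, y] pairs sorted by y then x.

T0:
  2·area = 30  (B↔C swapped to make it positive)
  edge (6, 2)→(3, 8): d=(-3,6) right/bottom  bias=-1
  edge (3, 8)→(0, 4): d=(-3,-4) top-left  bias=+0
  edge (0, 4)→(6, 2): d=(6,-2) top-left  bias=+0
    (4,0)@(9, 1): e=[-15,45,0] → .  [on edge]
    (1,1)@(3, 3): e=[15,15,0] → X  [on edge]
    (2,1)@(5, 3): e=[3,23,4] → X
    (3,1)@(7, 3): e=[-9,31,8] → .
    (0,2)@(1, 5): e=[21,1,8] → X
    (2,2)@(5, 5): e=[-3,17,16] → .
    (0,3)@(1, 7): e=[15,-5,20] → .
    (1,3)@(3, 7): e=[3,3,24] → X
    (2,3)@(5, 7): e=[-9,11,28] → .
  covered (5 px):
    . . . . . . . . .
    . X X . . . . . .
    X X . . . . . . .
    . X . . . . . . .
T1:
  2·area = 28  (B↔C swapped to make it positive)
  edge (2, 4)→(16, 4): d=(14,0) top-left  bias=+0
  edge (16, 4)→(8, 6): d=(-8,2) right/bottom  bias=-1
  edge (8, 6)→(2, 4): d=(-6,-2) top-left  bias=+0
    (2,2)@(5, 5): e=[14,14,0] → X  [on edge]
    (3,2)@(7, 5): e=[14,10,4] → X
    (4,2)@(9, 5): e=[14,6,8] → X
    (5,2)@(11, 5): e=[14,2,12] → X
    (6,2)@(13, 5): e=[14,-2,16] → .
    (2,3)@(5, 7): e=[42,-2,-12] → .
    (3,3)@(7, 7): e=[42,-6,-8] → .
    (4,3)@(9, 7): e=[42,-10,-4] → .
    (5,3)@(11, 7): e=[42,-14,0] → .  [on edge]
  covered (4 px):
    . . . . . . . . .
    . . . . . . . . .
    . . X X X X . . .
    . . . . . . . . .
T2:
  2·area = 2
  edge (0, 1)→(12, 0): d=(12,-1) top-left  bias=+0
  edge (12, 0)→(14, 0): d=(2,0) top-left  bias=+0
  edge (14, 0)→(0, 1): d=(-14,1) right/bottom  bias=-1
  covered (0 px):
    . . . . . . . . .
    . . . . . . . . .
    . . . . . . . . .
    . . . . . . . . .

Answer: [[2,2],[3,2],[4,2],[5,2]]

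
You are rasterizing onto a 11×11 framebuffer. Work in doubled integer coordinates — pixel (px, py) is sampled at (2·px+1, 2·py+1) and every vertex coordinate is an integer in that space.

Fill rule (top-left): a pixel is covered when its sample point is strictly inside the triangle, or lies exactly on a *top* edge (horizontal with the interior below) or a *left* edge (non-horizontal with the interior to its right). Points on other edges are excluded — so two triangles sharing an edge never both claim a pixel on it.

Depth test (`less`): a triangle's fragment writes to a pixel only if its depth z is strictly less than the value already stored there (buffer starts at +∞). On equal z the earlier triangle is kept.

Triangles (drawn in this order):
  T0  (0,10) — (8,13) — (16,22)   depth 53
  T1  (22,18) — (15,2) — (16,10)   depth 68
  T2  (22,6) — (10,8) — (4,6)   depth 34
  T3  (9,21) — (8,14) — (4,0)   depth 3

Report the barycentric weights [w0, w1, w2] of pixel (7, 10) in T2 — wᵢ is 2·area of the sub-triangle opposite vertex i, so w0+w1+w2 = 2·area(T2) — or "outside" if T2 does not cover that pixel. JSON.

T0:
  2·area = 48
  edge (0, 10)→(8, 13): d=(8,3) right/bottom  bias=-1
  edge (8, 13)→(16, 22): d=(8,9) right/bottom  bias=-1
  edge (16, 22)→(0, 10): d=(-16,-12) top-left  bias=+0
    (2,6)@(5, 13): e=[9,27,12] → #
    (3,6)@(7, 13): e=[3,9,36] → #
    (4,6)@(9, 13): e=[-3,-9,60] → ·
    (2,7)@(5, 15): e=[25,43,-20] → ·
    (3,7)@(7, 15): e=[19,25,4] → #
    (4,7)@(9, 15): e=[13,7,28] → #
    (5,7)@(11, 15): e=[7,-11,52] → ·
    (3,8)@(7, 17): e=[35,41,-28] → ·
    (4,8)@(9, 17): e=[29,23,-4] → ·
    (5,8)@(11, 17): e=[23,5,20] → #
    (6,8)@(13, 17): e=[17,-13,44] → ·
    (5,9)@(11, 19): e=[39,21,-12] → ·
  covered (7 px):
    · · · · · · · · · · ·
    · · · · · · · · · · ·
    · · · · · · · · · · ·
    · · · · · · · · · · ·
    · · · · · · · · · · ·
    · · · · · · · · · · ·
    · · # # · · · · · · ·
    · · · # # · · · · · ·
    · · · · · # · · · · ·
    · · · · · · # · · · ·
    · · · · · · · # · · ·
T1:
  2·area = 40  (B↔C swapped to make it positive)
  edge (22, 18)→(16, 10): d=(-6,-8) top-left  bias=+0
  edge (16, 10)→(15, 2): d=(-1,-8) top-left  bias=+0
  edge (15, 2)→(22, 18): d=(7,16) right/bottom  bias=-1
    (8,3)@(17, 7): e=[26,11,3] → #
    (9,3)@(19, 7): e=[42,27,-29] → ·
    (8,4)@(17, 9): e=[14,9,17] → #
    (9,4)@(19, 9): e=[30,25,-15] → ·
    (8,5)@(17, 11): e=[2,7,31] → #
    (9,5)@(19, 11): e=[18,23,-1] → ·
    (8,6)@(17, 13): e=[-10,5,45] → ·
    (9,6)@(19, 13): e=[6,21,13] → #
    (10,6)@(21, 13): e=[22,37,-19] → ·
    (9,7)@(19, 15): e=[-6,19,27] → ·
  covered (4 px):
    · · · · · · · · · · ·
    · · · · · · · · · · ·
    · · · · · · · · · · ·
    · · · · · · · · # · ·
    · · · · · · · · # · ·
    · · · · · · · · # · ·
    · · · · · · · · · # ·
    · · · · · · · · · · ·
    · · · · · · · · · · ·
    · · · · · · · · · · ·
    · · · · · · · · · · ·
T2:
  2·area = 36
  edge (22, 6)→(10, 8): d=(-12,2) right/bottom  bias=-1
  edge (10, 8)→(4, 6): d=(-6,-2) top-left  bias=+0
  edge (4, 6)→(22, 6): d=(18,0) top-left  bias=+0
    (0,2)@(1, 5): e=[54,0,-18] → ·  [on edge]
    (3,3)@(7, 7): e=[18,0,18] → #  [on edge]
    (4,3)@(9, 7): e=[14,4,18] → #
    (5,3)@(11, 7): e=[10,8,18] → #
    (6,3)@(13, 7): e=[6,12,18] → #
    (7,3)@(15, 7): e=[2,16,18] → #
    (8,3)@(17, 7): e=[-2,20,18] → ·
    (3,4)@(7, 9): e=[-6,-12,54] → ·
    (4,4)@(9, 9): e=[-10,-8,54] → ·
    (5,4)@(11, 9): e=[-14,-4,54] → ·
    (6,4)@(13, 9): e=[-18,0,54] → ·  [on edge]
    (7,4)@(15, 9): e=[-22,4,54] → ·
    (9,5)@(19, 11): e=[-54,0,90] → ·  [on edge]
  covered (5 px):
    · · · · · · · · · · ·
    · · · · · · · · · · ·
    · · · · · · · · · · ·
    · · · # # # # # · · ·
    · · · · · · · · · · ·
    · · · · · · · · · · ·
    · · · · · · · · · · ·
    · · · · · · · · · · ·
    · · · · · · · · · · ·
    · · · · · · · · · · ·
    · · · · · · · · · · ·
T3:
  2·area = 14  (B↔C swapped to make it positive)
  edge (9, 21)→(4, 0): d=(-5,-21) top-left  bias=+0
  edge (4, 0)→(8, 14): d=(4,14) right/bottom  bias=-1
  edge (8, 14)→(9, 21): d=(1,7) right/bottom  bias=-1
    (3,3)@(7, 7): e=[28,-14,0] → ·  [on edge]
    (3,5)@(7, 11): e=[8,2,4] → #
    (4,5)@(9, 11): e=[50,-26,-10] → ·
    (3,6)@(7, 13): e=[-2,10,6] → ·
    (4,10)@(9, 21): e=[0,14,0] → ·  [on edge]
  covered (1 px):
    · · · · · · · · · · ·
    · · · · · · · · · · ·
    · · · · · · · · · · ·
    · · · · · · · · · · ·
    · · · · · · · · · · ·
    · · · # · · · · · · ·
    · · · · · · · · · · ·
    · · · · · · · · · · ·
    · · · · · · · · · · ·
    · · · · · · · · · · ·
    · · · · · · · · · · ·

Answer: "outside"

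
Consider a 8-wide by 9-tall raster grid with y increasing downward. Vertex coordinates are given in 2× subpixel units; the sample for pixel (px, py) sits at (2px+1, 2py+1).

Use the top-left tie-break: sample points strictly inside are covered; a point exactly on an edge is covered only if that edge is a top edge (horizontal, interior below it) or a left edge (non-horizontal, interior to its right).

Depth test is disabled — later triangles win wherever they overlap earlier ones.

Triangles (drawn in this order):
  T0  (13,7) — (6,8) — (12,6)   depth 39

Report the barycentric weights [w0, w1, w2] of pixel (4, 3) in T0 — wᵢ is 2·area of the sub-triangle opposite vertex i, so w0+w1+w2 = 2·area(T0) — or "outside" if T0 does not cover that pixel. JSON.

T0:
  2·area = 8
  edge (13, 7)→(6, 8): d=(-7,1) right/bottom  bias=-1
  edge (6, 8)→(12, 6): d=(6,-2) top-left  bias=+0
  edge (12, 6)→(13, 7): d=(1,1) right/bottom  bias=-1
    (3,0)@(7, 1): e=[48,-40,0] → ·  [on edge]
    (4,1)@(9, 3): e=[32,-24,0] → ·  [on edge]
    (5,2)@(11, 5): e=[16,-8,0] → ·  [on edge]
    (7,2)@(15, 5): e=[12,0,-4] → ·  [on edge]
    (4,3)@(9, 7): e=[4,0,4] → #  [on edge]
    (5,3)@(11, 7): e=[2,4,2] → #
    (6,3)@(13, 7): e=[0,8,0] → ·  [on edge]
    (1,4)@(3, 9): e=[-4,0,12] → ·  [on edge]
    (4,4)@(9, 9): e=[-10,12,6] → ·
    (5,4)@(11, 9): e=[-12,16,4] → ·
    (7,4)@(15, 9): e=[-16,24,0] → ·  [on edge]
  covered (2 px):
    · · · · · · · ·
    · · · · · · · ·
    · · · · · · · ·
    · · · · # # · ·
    · · · · · · · ·
    · · · · · · · ·
    · · · · · · · ·
    · · · · · · · ·
    · · · · · · · ·

Answer: [0,4,4]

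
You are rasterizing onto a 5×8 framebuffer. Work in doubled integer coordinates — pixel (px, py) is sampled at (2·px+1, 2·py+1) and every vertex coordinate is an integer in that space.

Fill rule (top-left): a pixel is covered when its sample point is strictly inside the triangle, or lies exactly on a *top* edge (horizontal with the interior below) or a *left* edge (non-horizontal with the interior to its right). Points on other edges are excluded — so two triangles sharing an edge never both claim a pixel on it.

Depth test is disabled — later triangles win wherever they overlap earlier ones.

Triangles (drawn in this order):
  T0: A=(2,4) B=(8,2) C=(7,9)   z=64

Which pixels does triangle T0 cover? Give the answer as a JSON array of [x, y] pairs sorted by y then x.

T0:
  2·area = 40
  edge (2, 4)→(8, 2): d=(6,-2) top-left  bias=+0
  edge (8, 2)→(7, 9): d=(-1,7) right/bottom  bias=-1
  edge (7, 9)→(2, 4): d=(-5,-5) top-left  bias=+0
    (0,1)@(1, 3): e=[-8,48,0] → ·  [on edge]
    (2,1)@(5, 3): e=[0,20,20] → █  [on edge]
    (3,1)@(7, 3): e=[4,6,30] → █
    (4,1)@(9, 3): e=[8,-8,40] → ·
    (1,2)@(3, 5): e=[8,32,0] → █  [on edge]
    (4,2)@(9, 5): e=[20,-10,30] → ·
    (1,3)@(3, 7): e=[20,30,-10] → ·
    (2,3)@(5, 7): e=[24,16,0] → █  [on edge]
    (4,3)@(9, 7): e=[32,-12,20] → ·
    (2,4)@(5, 9): e=[36,14,-10] → ·
    (3,4)@(7, 9): e=[40,0,0] → ·  [on edge]
    (4,5)@(9, 11): e=[56,-16,0] → ·  [on edge]
  covered (7 px):
    · · · · ·
    · · █ █ ·
    · █ █ █ ·
    · · █ █ ·
    · · · · ·
    · · · · ·
    · · · · ·
    · · · · ·

Answer: [[2,1],[3,1],[1,2],[2,2],[3,2],[2,3],[3,3]]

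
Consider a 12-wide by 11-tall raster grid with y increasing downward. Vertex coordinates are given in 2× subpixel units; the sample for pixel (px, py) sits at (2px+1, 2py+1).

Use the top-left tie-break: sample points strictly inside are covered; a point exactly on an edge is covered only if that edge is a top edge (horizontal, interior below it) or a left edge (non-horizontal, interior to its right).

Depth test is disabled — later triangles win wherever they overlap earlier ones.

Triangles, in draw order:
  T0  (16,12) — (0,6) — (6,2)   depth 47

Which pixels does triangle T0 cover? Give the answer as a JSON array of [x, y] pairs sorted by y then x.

T0:
  2·area = 100
  edge (16, 12)→(0, 6): d=(-16,-6) top-left  bias=+0
  edge (0, 6)→(6, 2): d=(6,-4) top-left  bias=+0
  edge (6, 2)→(16, 12): d=(10,10) right/bottom  bias=-1
    (2,0)@(5, 1): e=[110,-10,0] → ·  [on edge]
    (2,1)@(5, 3): e=[78,2,20] → #
    (3,1)@(7, 3): e=[90,10,0] → ·  [on edge]
    (1,2)@(3, 5): e=[34,6,60] → #
    (3,2)@(7, 5): e=[58,22,20] → #
    (4,2)@(9, 5): e=[70,30,0] → ·  [on edge]
    (1,3)@(3, 7): e=[2,18,80] → #
    (4,3)@(9, 7): e=[38,42,20] → #
    (5,3)@(11, 7): e=[50,50,0] → ·  [on edge]
    (1,4)@(3, 9): e=[-30,30,100] → ·
    (2,4)@(5, 9): e=[-18,38,80] → ·
    (3,4)@(7, 9): e=[-6,46,60] → ·
    (6,4)@(13, 9): e=[30,70,0] → ·  [on edge]
    (7,5)@(15, 11): e=[10,90,0] → ·  [on edge]
    (8,6)@(17, 13): e=[-10,110,0] → ·  [on edge]
    (9,7)@(19, 15): e=[-30,130,0] → ·  [on edge]
    (10,8)@(21, 17): e=[-50,150,0] → ·  [on edge]
    (11,9)@(23, 19): e=[-70,170,0] → ·  [on edge]
  covered (10 px):
    · · · · · · · · · · · ·
    · · # · · · · · · · · ·
    · # # # · · · · · · · ·
    · # # # # · · · · · · ·
    · · · · # # · · · · · ·
    · · · · · · · · · · · ·
    · · · · · · · · · · · ·
    · · · · · · · · · · · ·
    · · · · · · · · · · · ·
    · · · · · · · · · · · ·
    · · · · · · · · · · · ·

Result: [[2,1],[1,2],[2,2],[3,2],[1,3],[2,3],[3,3],[4,3],[4,4],[5,4]]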